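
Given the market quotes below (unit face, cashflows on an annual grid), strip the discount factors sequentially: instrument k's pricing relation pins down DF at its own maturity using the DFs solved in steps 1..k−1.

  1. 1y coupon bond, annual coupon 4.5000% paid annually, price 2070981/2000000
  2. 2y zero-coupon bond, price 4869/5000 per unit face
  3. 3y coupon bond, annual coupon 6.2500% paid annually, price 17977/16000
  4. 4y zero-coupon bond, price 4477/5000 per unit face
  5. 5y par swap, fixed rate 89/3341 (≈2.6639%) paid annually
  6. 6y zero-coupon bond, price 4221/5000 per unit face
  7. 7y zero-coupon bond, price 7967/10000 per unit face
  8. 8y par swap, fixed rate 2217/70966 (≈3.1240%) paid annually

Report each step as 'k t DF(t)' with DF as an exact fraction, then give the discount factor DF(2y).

step 1 [1y] bond c/1=9/200: DF=(2070981/2000000 − 9/200·(0))/(1+9/200) = 9909/10000 ≈ 0.990900
step 2 [2y] zero: DF = P = 4869/5000 ≈ 0.973800
step 3 [3y] bond c/1=1/16: DF=(17977/16000 − 1/16·(0.990900+0.973800))/(1+1/16) = 9419/10000 ≈ 0.941900
step 4 [4y] zero: DF = P = 4477/5000 ≈ 0.895400
step 5 [5y] swap r/1=89/3341: DF=(1 − 89/3341·(0.990900+0.973800+0.941900+0.895400))/(1+89/3341) = 4377/5000 ≈ 0.875400
step 6 [6y] zero: DF = P = 4221/5000 ≈ 0.844200
step 7 [7y] zero: DF = P = 7967/10000 ≈ 0.796700
step 8 [8y] swap r/1=2217/70966: DF=(1 − 2217/70966·(0.990900+0.973800+0.941900+0.895400+0.875400+0.844200+0.796700))/(1+2217/70966) = 7783/10000 ≈ 0.778300

1 1 9909/10000
2 2 4869/5000
3 3 9419/10000
4 4 4477/5000
5 5 4377/5000
6 6 4221/5000
7 7 7967/10000
8 8 7783/10000
DF(2y) = 4869/5000 ≈ 0.973800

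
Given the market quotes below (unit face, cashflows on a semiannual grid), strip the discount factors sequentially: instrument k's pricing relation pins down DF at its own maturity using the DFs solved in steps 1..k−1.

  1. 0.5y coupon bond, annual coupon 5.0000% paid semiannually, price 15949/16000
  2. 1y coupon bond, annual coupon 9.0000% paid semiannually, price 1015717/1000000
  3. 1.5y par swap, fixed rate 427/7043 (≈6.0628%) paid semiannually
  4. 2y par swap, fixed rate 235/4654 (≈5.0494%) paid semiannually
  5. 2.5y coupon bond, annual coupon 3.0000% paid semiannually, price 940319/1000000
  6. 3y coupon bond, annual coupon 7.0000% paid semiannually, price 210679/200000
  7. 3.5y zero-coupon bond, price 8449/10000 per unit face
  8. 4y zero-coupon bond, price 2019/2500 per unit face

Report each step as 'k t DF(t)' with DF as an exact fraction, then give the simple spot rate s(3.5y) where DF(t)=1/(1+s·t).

1 1/2 389/400
2 1 9301/10000
3 3/2 4573/5000
4 2 453/500
5 5/2 4357/5000
6 3 539/625
7 7/2 8449/10000
8 4 2019/2500
s(3.5y) = (1/(8449/10000) − 1)/(7/2) = 3102/59143 ≈ 5.2449%

step 1 [0.5y] bond c/2=1/40: DF=(15949/16000 − 1/40·(0))/(1+1/40) = 389/400 ≈ 0.972500
step 2 [1y] bond c/2=9/200: DF=(1015717/1000000 − 9/200·(0.972500))/(1+9/200) = 9301/10000 ≈ 0.930100
step 3 [1.5y] swap r/2=427/14086: DF=(1 − 427/14086·(0.972500+0.930100))/(1+427/14086) = 4573/5000 ≈ 0.914600
step 4 [2y] swap r/2=235/9308: DF=(1 − 235/9308·(0.972500+0.930100+0.914600))/(1+235/9308) = 453/500 ≈ 0.906000
step 5 [2.5y] bond c/2=3/200: DF=(940319/1000000 − 3/200·(0.972500+0.930100+0.914600+0.906000))/(1+3/200) = 4357/5000 ≈ 0.871400
step 6 [3y] bond c/2=7/200: DF=(210679/200000 − 7/200·(0.972500+0.930100+0.914600+0.906000+0.871400))/(1+7/200) = 539/625 ≈ 0.862400
step 7 [3.5y] zero: DF = P = 8449/10000 ≈ 0.844900
step 8 [4y] zero: DF = P = 2019/2500 ≈ 0.807600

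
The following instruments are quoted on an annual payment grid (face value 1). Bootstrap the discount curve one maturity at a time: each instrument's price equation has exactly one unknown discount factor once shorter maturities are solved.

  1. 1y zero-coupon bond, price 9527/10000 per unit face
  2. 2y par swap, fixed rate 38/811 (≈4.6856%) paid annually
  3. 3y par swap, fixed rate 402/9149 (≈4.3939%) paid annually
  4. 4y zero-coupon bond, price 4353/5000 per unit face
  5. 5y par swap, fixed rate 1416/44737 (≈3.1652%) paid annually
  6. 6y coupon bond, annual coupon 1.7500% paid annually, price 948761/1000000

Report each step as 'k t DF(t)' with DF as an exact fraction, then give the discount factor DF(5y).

1 1 9527/10000
2 2 4563/5000
3 3 4397/5000
4 4 4353/5000
5 5 1073/1250
6 6 1711/2000
DF(5y) = 1073/1250 ≈ 0.858400

step 1 [1y] zero: DF = P = 9527/10000 ≈ 0.952700
step 2 [2y] swap r/1=38/811: DF=(1 − 38/811·(0.952700))/(1+38/811) = 4563/5000 ≈ 0.912600
step 3 [3y] swap r/1=402/9149: DF=(1 − 402/9149·(0.952700+0.912600))/(1+402/9149) = 4397/5000 ≈ 0.879400
step 4 [4y] zero: DF = P = 4353/5000 ≈ 0.870600
step 5 [5y] swap r/1=1416/44737: DF=(1 − 1416/44737·(0.952700+0.912600+0.879400+0.870600))/(1+1416/44737) = 1073/1250 ≈ 0.858400
step 6 [6y] bond c/1=7/400: DF=(948761/1000000 − 7/400·(0.952700+0.912600+0.879400+0.870600+0.858400))/(1+7/400) = 1711/2000 ≈ 0.855500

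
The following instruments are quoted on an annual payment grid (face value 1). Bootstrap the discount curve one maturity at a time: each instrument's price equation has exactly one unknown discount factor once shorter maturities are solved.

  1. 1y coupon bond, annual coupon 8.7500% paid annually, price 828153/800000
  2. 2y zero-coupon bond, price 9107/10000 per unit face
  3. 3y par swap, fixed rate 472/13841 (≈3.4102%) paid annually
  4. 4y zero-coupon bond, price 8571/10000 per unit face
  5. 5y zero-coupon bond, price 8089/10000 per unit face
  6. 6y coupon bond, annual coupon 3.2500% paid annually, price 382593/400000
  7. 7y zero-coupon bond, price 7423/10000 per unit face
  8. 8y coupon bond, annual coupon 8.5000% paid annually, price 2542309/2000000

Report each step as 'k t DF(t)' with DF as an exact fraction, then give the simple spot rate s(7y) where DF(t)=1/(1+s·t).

step 1 [1y] bond c/1=7/80: DF=(828153/800000 − 7/80·(0))/(1+7/80) = 9519/10000 ≈ 0.951900
step 2 [2y] zero: DF = P = 9107/10000 ≈ 0.910700
step 3 [3y] swap r/1=472/13841: DF=(1 − 472/13841·(0.951900+0.910700))/(1+472/13841) = 566/625 ≈ 0.905600
step 4 [4y] zero: DF = P = 8571/10000 ≈ 0.857100
step 5 [5y] zero: DF = P = 8089/10000 ≈ 0.808900
step 6 [6y] bond c/1=13/400: DF=(382593/400000 − 13/400·(0.951900+0.910700+0.905600+0.857100+0.808900))/(1+13/400) = 1967/2500 ≈ 0.786800
step 7 [7y] zero: DF = P = 7423/10000 ≈ 0.742300
step 8 [8y] bond c/1=17/200: DF=(2542309/2000000 − 17/200·(0.951900+0.910700+0.905600+0.857100+0.808900+0.786800+0.742300))/(1+17/200) = 1761/2500 ≈ 0.704400

1 1 9519/10000
2 2 9107/10000
3 3 566/625
4 4 8571/10000
5 5 8089/10000
6 6 1967/2500
7 7 7423/10000
8 8 1761/2500
s(7y) = (1/(7423/10000) − 1)/(7) = 2577/51961 ≈ 4.9595%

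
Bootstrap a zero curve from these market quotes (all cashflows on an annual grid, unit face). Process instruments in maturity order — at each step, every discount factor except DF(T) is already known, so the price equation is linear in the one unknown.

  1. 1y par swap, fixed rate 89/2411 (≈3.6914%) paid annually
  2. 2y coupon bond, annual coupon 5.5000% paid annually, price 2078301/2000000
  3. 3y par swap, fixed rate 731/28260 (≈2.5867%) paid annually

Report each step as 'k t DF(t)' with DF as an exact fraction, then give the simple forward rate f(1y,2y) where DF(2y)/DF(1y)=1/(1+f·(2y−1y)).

1 1 2411/2500
2 2 9347/10000
3 3 9269/10000
f(1y,2y) = ((2411/2500)/(9347/10000) − 1)/(1) = 297/9347 ≈ 3.1775%

step 1 [1y] swap r/1=89/2411: DF=(1 − 89/2411·(0))/(1+89/2411) = 2411/2500 ≈ 0.964400
step 2 [2y] bond c/1=11/200: DF=(2078301/2000000 − 11/200·(0.964400))/(1+11/200) = 9347/10000 ≈ 0.934700
step 3 [3y] swap r/1=731/28260: DF=(1 − 731/28260·(0.964400+0.934700))/(1+731/28260) = 9269/10000 ≈ 0.926900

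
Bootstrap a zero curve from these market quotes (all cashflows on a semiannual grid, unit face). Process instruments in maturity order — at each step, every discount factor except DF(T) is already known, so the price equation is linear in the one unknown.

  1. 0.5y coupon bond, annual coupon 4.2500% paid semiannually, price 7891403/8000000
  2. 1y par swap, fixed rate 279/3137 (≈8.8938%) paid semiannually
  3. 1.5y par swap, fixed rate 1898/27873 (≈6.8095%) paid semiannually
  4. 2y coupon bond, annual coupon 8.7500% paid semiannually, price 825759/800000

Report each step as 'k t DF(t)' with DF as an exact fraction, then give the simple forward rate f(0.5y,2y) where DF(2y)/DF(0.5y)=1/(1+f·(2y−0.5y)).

step 1 [0.5y] bond c/2=17/800: DF=(7891403/8000000 − 17/800·(0))/(1+17/800) = 9659/10000 ≈ 0.965900
step 2 [1y] swap r/2=279/6274: DF=(1 − 279/6274·(0.965900))/(1+279/6274) = 9163/10000 ≈ 0.916300
step 3 [1.5y] swap r/2=949/27873: DF=(1 − 949/27873·(0.965900+0.916300))/(1+949/27873) = 9051/10000 ≈ 0.905100
step 4 [2y] bond c/2=7/160: DF=(825759/800000 − 7/160·(0.965900+0.916300+0.905100))/(1+7/160) = 8721/10000 ≈ 0.872100

1 1/2 9659/10000
2 1 9163/10000
3 3/2 9051/10000
4 2 8721/10000
f(0.5y,2y) = ((9659/10000)/(8721/10000) − 1)/(3/2) = 1876/26163 ≈ 7.1704%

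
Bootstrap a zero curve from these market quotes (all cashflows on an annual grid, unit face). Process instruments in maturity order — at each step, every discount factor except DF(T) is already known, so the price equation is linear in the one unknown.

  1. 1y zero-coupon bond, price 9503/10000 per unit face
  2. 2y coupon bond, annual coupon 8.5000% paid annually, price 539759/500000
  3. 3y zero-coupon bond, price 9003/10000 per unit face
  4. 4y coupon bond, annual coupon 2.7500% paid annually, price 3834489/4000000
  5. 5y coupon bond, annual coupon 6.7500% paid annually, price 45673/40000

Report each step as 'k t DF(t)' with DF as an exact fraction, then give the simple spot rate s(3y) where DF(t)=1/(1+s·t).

step 1 [1y] zero: DF = P = 9503/10000 ≈ 0.950300
step 2 [2y] bond c/1=17/200: DF=(539759/500000 − 17/200·(0.950300))/(1+17/200) = 1841/2000 ≈ 0.920500
step 3 [3y] zero: DF = P = 9003/10000 ≈ 0.900300
step 4 [4y] bond c/1=11/400: DF=(3834489/4000000 − 11/400·(0.950300+0.920500+0.900300))/(1+11/400) = 2147/2500 ≈ 0.858800
step 5 [5y] bond c/1=27/400: DF=(45673/40000 − 27/400·(0.950300+0.920500+0.900300+0.858800))/(1+27/400) = 8401/10000 ≈ 0.840100

1 1 9503/10000
2 2 1841/2000
3 3 9003/10000
4 4 2147/2500
5 5 8401/10000
s(3y) = (1/(9003/10000) − 1)/(3) = 997/27009 ≈ 3.6914%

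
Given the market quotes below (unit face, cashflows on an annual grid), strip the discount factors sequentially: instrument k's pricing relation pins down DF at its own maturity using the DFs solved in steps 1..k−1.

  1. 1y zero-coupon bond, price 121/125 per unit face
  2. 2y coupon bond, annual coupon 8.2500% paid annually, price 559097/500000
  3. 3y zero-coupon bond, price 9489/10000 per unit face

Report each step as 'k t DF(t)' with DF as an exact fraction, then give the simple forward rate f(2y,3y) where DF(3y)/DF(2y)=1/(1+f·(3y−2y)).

step 1 [1y] zero: DF = P = 121/125 ≈ 0.968000
step 2 [2y] bond c/1=33/400: DF=(559097/500000 − 33/400·(0.968000))/(1+33/400) = 1199/1250 ≈ 0.959200
step 3 [3y] zero: DF = P = 9489/10000 ≈ 0.948900

1 1 121/125
2 2 1199/1250
3 3 9489/10000
f(2y,3y) = ((1199/1250)/(9489/10000) − 1)/(1) = 103/9489 ≈ 1.0855%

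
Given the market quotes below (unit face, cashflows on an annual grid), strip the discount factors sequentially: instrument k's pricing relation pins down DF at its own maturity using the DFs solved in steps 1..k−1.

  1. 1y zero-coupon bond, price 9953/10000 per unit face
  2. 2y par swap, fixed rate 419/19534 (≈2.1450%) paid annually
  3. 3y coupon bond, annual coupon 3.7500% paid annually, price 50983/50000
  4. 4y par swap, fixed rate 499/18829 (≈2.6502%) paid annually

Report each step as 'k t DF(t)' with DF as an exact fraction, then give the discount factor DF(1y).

step 1 [1y] zero: DF = P = 9953/10000 ≈ 0.995300
step 2 [2y] swap r/1=419/19534: DF=(1 − 419/19534·(0.995300))/(1+419/19534) = 9581/10000 ≈ 0.958100
step 3 [3y] bond c/1=3/80: DF=(50983/50000 − 3/80·(0.995300+0.958100))/(1+3/80) = 4561/5000 ≈ 0.912200
step 4 [4y] swap r/1=499/18829: DF=(1 − 499/18829·(0.995300+0.958100+0.912200))/(1+499/18829) = 4501/5000 ≈ 0.900200

1 1 9953/10000
2 2 9581/10000
3 3 4561/5000
4 4 4501/5000
DF(1y) = 9953/10000 ≈ 0.995300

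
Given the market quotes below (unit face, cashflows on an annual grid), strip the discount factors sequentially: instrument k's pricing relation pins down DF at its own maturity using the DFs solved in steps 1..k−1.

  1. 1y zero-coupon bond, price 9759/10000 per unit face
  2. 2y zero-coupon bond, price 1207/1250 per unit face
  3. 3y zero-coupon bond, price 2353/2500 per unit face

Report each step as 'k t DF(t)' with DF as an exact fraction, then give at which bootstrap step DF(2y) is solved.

step 1 [1y] zero: DF = P = 9759/10000 ≈ 0.975900
step 2 [2y] zero: DF = P = 1207/1250 ≈ 0.965600
step 3 [3y] zero: DF = P = 2353/2500 ≈ 0.941200

1 1 9759/10000
2 2 1207/1250
3 3 2353/2500
DF(2y) is solved at step 2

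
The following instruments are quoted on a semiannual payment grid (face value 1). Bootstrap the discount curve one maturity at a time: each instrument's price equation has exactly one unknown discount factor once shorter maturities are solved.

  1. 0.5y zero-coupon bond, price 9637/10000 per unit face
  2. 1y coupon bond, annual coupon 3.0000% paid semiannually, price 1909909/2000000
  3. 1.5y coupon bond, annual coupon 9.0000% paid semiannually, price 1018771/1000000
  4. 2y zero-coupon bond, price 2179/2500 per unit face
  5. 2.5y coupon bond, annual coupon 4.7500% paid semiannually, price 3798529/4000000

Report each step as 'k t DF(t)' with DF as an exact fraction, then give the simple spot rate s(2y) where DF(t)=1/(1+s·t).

1 1/2 9637/10000
2 1 4633/5000
3 3/2 1787/2000
4 2 2179/2500
5 5/2 2107/2500
s(2y) = (1/(2179/2500) − 1)/(2) = 321/4358 ≈ 7.3658%

step 1 [0.5y] zero: DF = P = 9637/10000 ≈ 0.963700
step 2 [1y] bond c/2=3/200: DF=(1909909/2000000 − 3/200·(0.963700))/(1+3/200) = 4633/5000 ≈ 0.926600
step 3 [1.5y] bond c/2=9/200: DF=(1018771/1000000 − 9/200·(0.963700+0.926600))/(1+9/200) = 1787/2000 ≈ 0.893500
step 4 [2y] zero: DF = P = 2179/2500 ≈ 0.871600
step 5 [2.5y] bond c/2=19/800: DF=(3798529/4000000 − 19/800·(0.963700+0.926600+0.893500+0.871600))/(1+19/800) = 2107/2500 ≈ 0.842800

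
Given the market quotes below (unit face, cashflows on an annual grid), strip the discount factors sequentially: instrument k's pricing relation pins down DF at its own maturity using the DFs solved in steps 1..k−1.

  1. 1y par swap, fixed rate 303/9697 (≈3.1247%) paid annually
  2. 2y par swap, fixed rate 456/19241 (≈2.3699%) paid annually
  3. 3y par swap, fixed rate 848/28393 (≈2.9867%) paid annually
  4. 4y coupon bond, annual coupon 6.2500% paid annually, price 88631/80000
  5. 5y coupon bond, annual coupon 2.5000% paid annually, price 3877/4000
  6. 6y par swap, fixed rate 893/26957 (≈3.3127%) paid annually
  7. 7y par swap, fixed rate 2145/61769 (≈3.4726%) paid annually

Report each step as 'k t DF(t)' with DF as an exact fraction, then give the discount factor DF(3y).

1 1 9697/10000
2 2 1193/1250
3 3 572/625
4 4 8757/10000
5 5 171/200
6 6 4107/5000
7 7 1571/2000
DF(3y) = 572/625 ≈ 0.915200

step 1 [1y] swap r/1=303/9697: DF=(1 − 303/9697·(0))/(1+303/9697) = 9697/10000 ≈ 0.969700
step 2 [2y] swap r/1=456/19241: DF=(1 − 456/19241·(0.969700))/(1+456/19241) = 1193/1250 ≈ 0.954400
step 3 [3y] swap r/1=848/28393: DF=(1 − 848/28393·(0.969700+0.954400))/(1+848/28393) = 572/625 ≈ 0.915200
step 4 [4y] bond c/1=1/16: DF=(88631/80000 − 1/16·(0.969700+0.954400+0.915200))/(1+1/16) = 8757/10000 ≈ 0.875700
step 5 [5y] bond c/1=1/40: DF=(3877/4000 − 1/40·(0.969700+0.954400+0.915200+0.875700))/(1+1/40) = 171/200 ≈ 0.855000
step 6 [6y] swap r/1=893/26957: DF=(1 − 893/26957·(0.969700+0.954400+0.915200+0.875700+0.855000))/(1+893/26957) = 4107/5000 ≈ 0.821400
step 7 [7y] swap r/1=2145/61769: DF=(1 − 2145/61769·(0.969700+0.954400+0.915200+0.875700+0.855000+0.821400))/(1+2145/61769) = 1571/2000 ≈ 0.785500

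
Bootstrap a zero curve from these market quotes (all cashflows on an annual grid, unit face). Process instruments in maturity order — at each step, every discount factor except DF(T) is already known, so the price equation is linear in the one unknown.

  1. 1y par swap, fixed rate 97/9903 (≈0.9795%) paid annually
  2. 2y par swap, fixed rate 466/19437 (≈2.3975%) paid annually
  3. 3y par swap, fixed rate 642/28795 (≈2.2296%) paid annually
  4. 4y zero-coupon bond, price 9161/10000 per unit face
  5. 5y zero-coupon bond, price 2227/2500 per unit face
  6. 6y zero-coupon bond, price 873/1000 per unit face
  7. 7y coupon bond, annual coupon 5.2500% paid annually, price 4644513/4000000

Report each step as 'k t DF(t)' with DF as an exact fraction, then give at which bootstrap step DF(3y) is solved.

step 1 [1y] swap r/1=97/9903: DF=(1 − 97/9903·(0))/(1+97/9903) = 9903/10000 ≈ 0.990300
step 2 [2y] swap r/1=466/19437: DF=(1 − 466/19437·(0.990300))/(1+466/19437) = 4767/5000 ≈ 0.953400
step 3 [3y] swap r/1=642/28795: DF=(1 − 642/28795·(0.990300+0.953400))/(1+642/28795) = 4679/5000 ≈ 0.935800
step 4 [4y] zero: DF = P = 9161/10000 ≈ 0.916100
step 5 [5y] zero: DF = P = 2227/2500 ≈ 0.890800
step 6 [6y] zero: DF = P = 873/1000 ≈ 0.873000
step 7 [7y] bond c/1=21/400: DF=(4644513/4000000 − 21/400·(0.990300+0.953400+0.935800+0.916100+0.890800+0.873000))/(1+21/400) = 8259/10000 ≈ 0.825900

1 1 9903/10000
2 2 4767/5000
3 3 4679/5000
4 4 9161/10000
5 5 2227/2500
6 6 873/1000
7 7 8259/10000
DF(3y) is solved at step 3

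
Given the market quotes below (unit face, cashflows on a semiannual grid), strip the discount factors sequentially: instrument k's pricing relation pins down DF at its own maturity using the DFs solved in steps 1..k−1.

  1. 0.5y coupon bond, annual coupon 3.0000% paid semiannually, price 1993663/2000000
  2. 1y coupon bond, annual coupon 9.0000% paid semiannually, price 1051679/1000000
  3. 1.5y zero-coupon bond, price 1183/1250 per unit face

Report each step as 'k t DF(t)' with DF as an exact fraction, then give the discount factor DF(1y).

1 1/2 9821/10000
2 1 9641/10000
3 3/2 1183/1250
DF(1y) = 9641/10000 ≈ 0.964100

step 1 [0.5y] bond c/2=3/200: DF=(1993663/2000000 − 3/200·(0))/(1+3/200) = 9821/10000 ≈ 0.982100
step 2 [1y] bond c/2=9/200: DF=(1051679/1000000 − 9/200·(0.982100))/(1+9/200) = 9641/10000 ≈ 0.964100
step 3 [1.5y] zero: DF = P = 1183/1250 ≈ 0.946400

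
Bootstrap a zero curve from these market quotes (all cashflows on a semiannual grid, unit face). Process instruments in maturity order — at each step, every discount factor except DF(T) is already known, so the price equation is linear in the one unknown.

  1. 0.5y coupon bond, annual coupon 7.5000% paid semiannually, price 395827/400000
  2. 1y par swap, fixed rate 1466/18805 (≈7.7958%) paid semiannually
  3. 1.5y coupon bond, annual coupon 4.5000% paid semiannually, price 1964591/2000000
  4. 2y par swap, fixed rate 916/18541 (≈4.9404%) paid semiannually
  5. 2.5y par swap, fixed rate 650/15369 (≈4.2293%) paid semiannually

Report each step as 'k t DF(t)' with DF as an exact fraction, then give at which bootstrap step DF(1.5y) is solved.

step 1 [0.5y] bond c/2=3/80: DF=(395827/400000 − 3/80·(0))/(1+3/80) = 4769/5000 ≈ 0.953800
step 2 [1y] swap r/2=733/18805: DF=(1 − 733/18805·(0.953800))/(1+733/18805) = 9267/10000 ≈ 0.926700
step 3 [1.5y] bond c/2=9/400: DF=(1964591/2000000 − 9/400·(0.953800+0.926700))/(1+9/400) = 9193/10000 ≈ 0.919300
step 4 [2y] swap r/2=458/18541: DF=(1 − 458/18541·(0.953800+0.926700+0.919300))/(1+458/18541) = 2271/2500 ≈ 0.908400
step 5 [2.5y] swap r/2=325/15369: DF=(1 − 325/15369·(0.953800+0.926700+0.919300+0.908400))/(1+325/15369) = 361/400 ≈ 0.902500

1 1/2 4769/5000
2 1 9267/10000
3 3/2 9193/10000
4 2 2271/2500
5 5/2 361/400
DF(1.5y) is solved at step 3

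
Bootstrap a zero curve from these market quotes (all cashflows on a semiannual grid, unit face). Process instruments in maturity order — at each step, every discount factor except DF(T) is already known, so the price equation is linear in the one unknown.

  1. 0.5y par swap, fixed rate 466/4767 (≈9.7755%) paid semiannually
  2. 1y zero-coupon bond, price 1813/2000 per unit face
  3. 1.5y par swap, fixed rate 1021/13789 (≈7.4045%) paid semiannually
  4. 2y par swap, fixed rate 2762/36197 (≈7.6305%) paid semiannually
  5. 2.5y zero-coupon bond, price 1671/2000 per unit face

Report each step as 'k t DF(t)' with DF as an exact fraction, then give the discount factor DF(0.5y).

1 1/2 4767/5000
2 1 1813/2000
3 3/2 8979/10000
4 2 8619/10000
5 5/2 1671/2000
DF(0.5y) = 4767/5000 ≈ 0.953400

step 1 [0.5y] swap r/2=233/4767: DF=(1 − 233/4767·(0))/(1+233/4767) = 4767/5000 ≈ 0.953400
step 2 [1y] zero: DF = P = 1813/2000 ≈ 0.906500
step 3 [1.5y] swap r/2=1021/27578: DF=(1 − 1021/27578·(0.953400+0.906500))/(1+1021/27578) = 8979/10000 ≈ 0.897900
step 4 [2y] swap r/2=1381/36197: DF=(1 − 1381/36197·(0.953400+0.906500+0.897900))/(1+1381/36197) = 8619/10000 ≈ 0.861900
step 5 [2.5y] zero: DF = P = 1671/2000 ≈ 0.835500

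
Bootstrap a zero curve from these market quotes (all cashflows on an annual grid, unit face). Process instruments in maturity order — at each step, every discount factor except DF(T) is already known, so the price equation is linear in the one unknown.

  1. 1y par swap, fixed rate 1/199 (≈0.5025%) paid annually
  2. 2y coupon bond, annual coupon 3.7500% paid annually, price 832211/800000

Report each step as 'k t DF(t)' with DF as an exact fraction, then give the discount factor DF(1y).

1 1 199/200
2 2 9667/10000
DF(1y) = 199/200 ≈ 0.995000

step 1 [1y] swap r/1=1/199: DF=(1 − 1/199·(0))/(1+1/199) = 199/200 ≈ 0.995000
step 2 [2y] bond c/1=3/80: DF=(832211/800000 − 3/80·(0.995000))/(1+3/80) = 9667/10000 ≈ 0.966700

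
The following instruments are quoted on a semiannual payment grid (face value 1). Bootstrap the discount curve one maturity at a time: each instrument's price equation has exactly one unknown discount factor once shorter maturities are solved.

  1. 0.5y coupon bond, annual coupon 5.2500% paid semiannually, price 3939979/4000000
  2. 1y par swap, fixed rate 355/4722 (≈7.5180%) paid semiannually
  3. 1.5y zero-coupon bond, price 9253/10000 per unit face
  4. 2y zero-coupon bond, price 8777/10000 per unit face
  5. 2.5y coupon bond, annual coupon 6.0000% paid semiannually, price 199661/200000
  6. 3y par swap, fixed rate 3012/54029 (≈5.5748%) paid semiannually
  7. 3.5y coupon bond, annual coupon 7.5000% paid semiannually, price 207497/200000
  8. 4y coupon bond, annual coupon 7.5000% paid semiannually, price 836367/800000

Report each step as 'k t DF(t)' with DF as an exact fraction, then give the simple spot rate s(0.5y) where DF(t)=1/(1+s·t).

1 1/2 4799/5000
2 1 929/1000
3 3/2 9253/10000
4 2 8777/10000
5 5/2 8617/10000
6 3 4247/5000
7 7/2 8047/10000
8 4 7833/10000
s(0.5y) = (1/(4799/5000) − 1)/(1/2) = 402/4799 ≈ 8.3767%

step 1 [0.5y] bond c/2=21/800: DF=(3939979/4000000 − 21/800·(0))/(1+21/800) = 4799/5000 ≈ 0.959800
step 2 [1y] swap r/2=355/9444: DF=(1 − 355/9444·(0.959800))/(1+355/9444) = 929/1000 ≈ 0.929000
step 3 [1.5y] zero: DF = P = 9253/10000 ≈ 0.925300
step 4 [2y] zero: DF = P = 8777/10000 ≈ 0.877700
step 5 [2.5y] bond c/2=3/100: DF=(199661/200000 − 3/100·(0.959800+0.929000+0.925300+0.877700))/(1+3/100) = 8617/10000 ≈ 0.861700
step 6 [3y] swap r/2=1506/54029: DF=(1 − 1506/54029·(0.959800+0.929000+0.925300+0.877700+0.861700))/(1+1506/54029) = 4247/5000 ≈ 0.849400
step 7 [3.5y] bond c/2=3/80: DF=(207497/200000 − 3/80·(0.959800+0.929000+0.925300+0.877700+0.861700+0.849400))/(1+3/80) = 8047/10000 ≈ 0.804700
step 8 [4y] bond c/2=3/80: DF=(836367/800000 − 3/80·(0.959800+0.929000+0.925300+0.877700+0.861700+0.849400+0.804700))/(1+3/80) = 7833/10000 ≈ 0.783300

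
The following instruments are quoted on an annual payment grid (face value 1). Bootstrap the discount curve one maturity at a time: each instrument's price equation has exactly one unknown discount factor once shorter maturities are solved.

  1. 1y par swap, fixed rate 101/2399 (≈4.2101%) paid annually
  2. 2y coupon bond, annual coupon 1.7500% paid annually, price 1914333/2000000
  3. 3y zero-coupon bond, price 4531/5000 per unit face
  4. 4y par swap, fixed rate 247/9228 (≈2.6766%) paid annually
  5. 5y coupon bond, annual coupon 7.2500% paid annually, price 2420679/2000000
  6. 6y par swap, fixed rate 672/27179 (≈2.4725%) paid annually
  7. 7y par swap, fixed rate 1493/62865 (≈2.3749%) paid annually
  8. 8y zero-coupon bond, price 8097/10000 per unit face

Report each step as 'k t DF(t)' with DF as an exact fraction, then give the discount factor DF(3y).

1 1 2399/2500
2 2 4621/5000
3 3 4531/5000
4 4 2253/2500
5 5 879/1000
6 6 541/625
7 7 8507/10000
8 8 8097/10000
DF(3y) = 4531/5000 ≈ 0.906200

step 1 [1y] swap r/1=101/2399: DF=(1 − 101/2399·(0))/(1+101/2399) = 2399/2500 ≈ 0.959600
step 2 [2y] bond c/1=7/400: DF=(1914333/2000000 − 7/400·(0.959600))/(1+7/400) = 4621/5000 ≈ 0.924200
step 3 [3y] zero: DF = P = 4531/5000 ≈ 0.906200
step 4 [4y] swap r/1=247/9228: DF=(1 − 247/9228·(0.959600+0.924200+0.906200))/(1+247/9228) = 2253/2500 ≈ 0.901200
step 5 [5y] bond c/1=29/400: DF=(2420679/2000000 − 29/400·(0.959600+0.924200+0.906200+0.901200))/(1+29/400) = 879/1000 ≈ 0.879000
step 6 [6y] swap r/1=672/27179: DF=(1 − 672/27179·(0.959600+0.924200+0.906200+0.901200+0.879000))/(1+672/27179) = 541/625 ≈ 0.865600
step 7 [7y] swap r/1=1493/62865: DF=(1 − 1493/62865·(0.959600+0.924200+0.906200+0.901200+0.879000+0.865600))/(1+1493/62865) = 8507/10000 ≈ 0.850700
step 8 [8y] zero: DF = P = 8097/10000 ≈ 0.809700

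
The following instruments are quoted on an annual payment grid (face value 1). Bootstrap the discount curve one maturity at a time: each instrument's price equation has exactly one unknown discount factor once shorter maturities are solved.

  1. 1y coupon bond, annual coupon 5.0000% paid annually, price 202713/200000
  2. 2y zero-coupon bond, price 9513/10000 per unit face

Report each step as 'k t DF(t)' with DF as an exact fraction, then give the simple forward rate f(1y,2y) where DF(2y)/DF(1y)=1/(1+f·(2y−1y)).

step 1 [1y] bond c/1=1/20: DF=(202713/200000 − 1/20·(0))/(1+1/20) = 9653/10000 ≈ 0.965300
step 2 [2y] zero: DF = P = 9513/10000 ≈ 0.951300

1 1 9653/10000
2 2 9513/10000
f(1y,2y) = ((9653/10000)/(9513/10000) − 1)/(1) = 20/1359 ≈ 1.4717%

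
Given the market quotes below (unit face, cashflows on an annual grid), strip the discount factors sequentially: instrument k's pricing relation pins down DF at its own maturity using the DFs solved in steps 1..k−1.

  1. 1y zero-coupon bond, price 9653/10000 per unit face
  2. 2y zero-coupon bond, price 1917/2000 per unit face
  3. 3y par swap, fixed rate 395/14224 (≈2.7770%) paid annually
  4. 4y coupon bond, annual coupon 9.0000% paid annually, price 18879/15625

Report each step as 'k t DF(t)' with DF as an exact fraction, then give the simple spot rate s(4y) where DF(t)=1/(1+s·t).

1 1 9653/10000
2 2 1917/2000
3 3 921/1000
4 4 546/625
s(4y) = (1/(546/625) − 1)/(4) = 79/2184 ≈ 3.6172%

step 1 [1y] zero: DF = P = 9653/10000 ≈ 0.965300
step 2 [2y] zero: DF = P = 1917/2000 ≈ 0.958500
step 3 [3y] swap r/1=395/14224: DF=(1 − 395/14224·(0.965300+0.958500))/(1+395/14224) = 921/1000 ≈ 0.921000
step 4 [4y] bond c/1=9/100: DF=(18879/15625 − 9/100·(0.965300+0.958500+0.921000))/(1+9/100) = 546/625 ≈ 0.873600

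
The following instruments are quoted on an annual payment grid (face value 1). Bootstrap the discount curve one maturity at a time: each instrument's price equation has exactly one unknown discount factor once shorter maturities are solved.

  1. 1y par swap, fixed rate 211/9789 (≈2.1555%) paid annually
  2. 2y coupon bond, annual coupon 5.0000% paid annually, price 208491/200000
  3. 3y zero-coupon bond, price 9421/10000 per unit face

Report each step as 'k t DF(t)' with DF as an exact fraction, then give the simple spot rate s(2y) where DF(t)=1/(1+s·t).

1 1 9789/10000
2 2 4731/5000
3 3 9421/10000
s(2y) = (1/(4731/5000) − 1)/(2) = 269/9462 ≈ 2.8430%

step 1 [1y] swap r/1=211/9789: DF=(1 − 211/9789·(0))/(1+211/9789) = 9789/10000 ≈ 0.978900
step 2 [2y] bond c/1=1/20: DF=(208491/200000 − 1/20·(0.978900))/(1+1/20) = 4731/5000 ≈ 0.946200
step 3 [3y] zero: DF = P = 9421/10000 ≈ 0.942100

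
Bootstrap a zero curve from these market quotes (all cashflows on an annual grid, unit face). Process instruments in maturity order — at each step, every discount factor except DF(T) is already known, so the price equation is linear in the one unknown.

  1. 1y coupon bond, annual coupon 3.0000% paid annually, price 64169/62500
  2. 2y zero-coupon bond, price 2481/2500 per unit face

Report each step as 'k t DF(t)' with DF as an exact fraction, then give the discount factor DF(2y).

step 1 [1y] bond c/1=3/100: DF=(64169/62500 − 3/100·(0))/(1+3/100) = 623/625 ≈ 0.996800
step 2 [2y] zero: DF = P = 2481/2500 ≈ 0.992400

1 1 623/625
2 2 2481/2500
DF(2y) = 2481/2500 ≈ 0.992400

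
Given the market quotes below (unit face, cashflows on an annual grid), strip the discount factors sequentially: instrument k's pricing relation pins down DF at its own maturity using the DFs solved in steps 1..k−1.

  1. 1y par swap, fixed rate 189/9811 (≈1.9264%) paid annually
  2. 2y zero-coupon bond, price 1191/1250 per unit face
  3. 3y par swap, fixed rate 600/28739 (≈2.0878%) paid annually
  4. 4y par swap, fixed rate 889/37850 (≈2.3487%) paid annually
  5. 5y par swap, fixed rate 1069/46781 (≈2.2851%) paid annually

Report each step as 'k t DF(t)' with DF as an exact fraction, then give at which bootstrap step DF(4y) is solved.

1 1 9811/10000
2 2 1191/1250
3 3 47/50
4 4 9111/10000
5 5 8931/10000
DF(4y) is solved at step 4

step 1 [1y] swap r/1=189/9811: DF=(1 − 189/9811·(0))/(1+189/9811) = 9811/10000 ≈ 0.981100
step 2 [2y] zero: DF = P = 1191/1250 ≈ 0.952800
step 3 [3y] swap r/1=600/28739: DF=(1 − 600/28739·(0.981100+0.952800))/(1+600/28739) = 47/50 ≈ 0.940000
step 4 [4y] swap r/1=889/37850: DF=(1 − 889/37850·(0.981100+0.952800+0.940000))/(1+889/37850) = 9111/10000 ≈ 0.911100
step 5 [5y] swap r/1=1069/46781: DF=(1 − 1069/46781·(0.981100+0.952800+0.940000+0.911100))/(1+1069/46781) = 8931/10000 ≈ 0.893100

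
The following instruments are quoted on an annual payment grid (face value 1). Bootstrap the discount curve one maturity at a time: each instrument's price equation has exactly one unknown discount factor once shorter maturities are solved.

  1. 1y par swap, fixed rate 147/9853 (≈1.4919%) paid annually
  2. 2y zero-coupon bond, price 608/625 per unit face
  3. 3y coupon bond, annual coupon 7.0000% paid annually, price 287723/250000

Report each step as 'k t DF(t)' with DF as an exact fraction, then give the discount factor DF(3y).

step 1 [1y] swap r/1=147/9853: DF=(1 − 147/9853·(0))/(1+147/9853) = 9853/10000 ≈ 0.985300
step 2 [2y] zero: DF = P = 608/625 ≈ 0.972800
step 3 [3y] bond c/1=7/100: DF=(287723/250000 − 7/100·(0.985300+0.972800))/(1+7/100) = 379/400 ≈ 0.947500

1 1 9853/10000
2 2 608/625
3 3 379/400
DF(3y) = 379/400 ≈ 0.947500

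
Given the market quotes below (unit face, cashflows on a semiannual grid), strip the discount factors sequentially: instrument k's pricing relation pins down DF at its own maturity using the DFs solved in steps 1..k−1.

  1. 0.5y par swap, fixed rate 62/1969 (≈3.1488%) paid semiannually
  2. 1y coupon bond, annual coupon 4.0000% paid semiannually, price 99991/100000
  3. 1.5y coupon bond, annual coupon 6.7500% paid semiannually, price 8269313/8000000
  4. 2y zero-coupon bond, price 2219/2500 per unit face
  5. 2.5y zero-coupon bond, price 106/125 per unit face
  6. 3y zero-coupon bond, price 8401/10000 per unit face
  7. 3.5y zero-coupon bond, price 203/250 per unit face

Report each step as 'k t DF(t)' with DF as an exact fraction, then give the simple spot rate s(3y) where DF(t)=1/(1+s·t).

step 1 [0.5y] swap r/2=31/1969: DF=(1 − 31/1969·(0))/(1+31/1969) = 1969/2000 ≈ 0.984500
step 2 [1y] bond c/2=1/50: DF=(99991/100000 − 1/50·(0.984500))/(1+1/50) = 961/1000 ≈ 0.961000
step 3 [1.5y] bond c/2=27/800: DF=(8269313/8000000 − 27/800·(0.984500+0.961000))/(1+27/800) = 2341/2500 ≈ 0.936400
step 4 [2y] zero: DF = P = 2219/2500 ≈ 0.887600
step 5 [2.5y] zero: DF = P = 106/125 ≈ 0.848000
step 6 [3y] zero: DF = P = 8401/10000 ≈ 0.840100
step 7 [3.5y] zero: DF = P = 203/250 ≈ 0.812000

1 1/2 1969/2000
2 1 961/1000
3 3/2 2341/2500
4 2 2219/2500
5 5/2 106/125
6 3 8401/10000
7 7/2 203/250
s(3y) = (1/(8401/10000) − 1)/(3) = 533/8401 ≈ 6.3445%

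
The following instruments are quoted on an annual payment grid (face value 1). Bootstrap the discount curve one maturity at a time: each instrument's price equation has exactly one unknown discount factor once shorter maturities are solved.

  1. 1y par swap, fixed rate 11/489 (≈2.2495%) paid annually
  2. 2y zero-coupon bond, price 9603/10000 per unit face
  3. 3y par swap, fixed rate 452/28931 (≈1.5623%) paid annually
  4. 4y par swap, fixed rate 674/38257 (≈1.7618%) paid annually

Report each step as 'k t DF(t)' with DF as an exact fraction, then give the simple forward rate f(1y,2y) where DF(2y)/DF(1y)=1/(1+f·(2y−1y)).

1 1 489/500
2 2 9603/10000
3 3 2387/2500
4 4 4663/5000
f(1y,2y) = ((489/500)/(9603/10000) − 1)/(1) = 59/3201 ≈ 1.8432%

step 1 [1y] swap r/1=11/489: DF=(1 − 11/489·(0))/(1+11/489) = 489/500 ≈ 0.978000
step 2 [2y] zero: DF = P = 9603/10000 ≈ 0.960300
step 3 [3y] swap r/1=452/28931: DF=(1 − 452/28931·(0.978000+0.960300))/(1+452/28931) = 2387/2500 ≈ 0.954800
step 4 [4y] swap r/1=674/38257: DF=(1 − 674/38257·(0.978000+0.960300+0.954800))/(1+674/38257) = 4663/5000 ≈ 0.932600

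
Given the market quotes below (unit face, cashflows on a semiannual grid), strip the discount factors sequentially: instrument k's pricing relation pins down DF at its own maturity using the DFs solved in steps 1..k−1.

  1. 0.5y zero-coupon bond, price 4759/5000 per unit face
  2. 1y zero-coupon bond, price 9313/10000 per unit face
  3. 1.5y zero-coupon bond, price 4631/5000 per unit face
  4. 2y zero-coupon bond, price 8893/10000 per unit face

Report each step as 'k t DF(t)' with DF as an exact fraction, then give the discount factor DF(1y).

1 1/2 4759/5000
2 1 9313/10000
3 3/2 4631/5000
4 2 8893/10000
DF(1y) = 9313/10000 ≈ 0.931300

step 1 [0.5y] zero: DF = P = 4759/5000 ≈ 0.951800
step 2 [1y] zero: DF = P = 9313/10000 ≈ 0.931300
step 3 [1.5y] zero: DF = P = 4631/5000 ≈ 0.926200
step 4 [2y] zero: DF = P = 8893/10000 ≈ 0.889300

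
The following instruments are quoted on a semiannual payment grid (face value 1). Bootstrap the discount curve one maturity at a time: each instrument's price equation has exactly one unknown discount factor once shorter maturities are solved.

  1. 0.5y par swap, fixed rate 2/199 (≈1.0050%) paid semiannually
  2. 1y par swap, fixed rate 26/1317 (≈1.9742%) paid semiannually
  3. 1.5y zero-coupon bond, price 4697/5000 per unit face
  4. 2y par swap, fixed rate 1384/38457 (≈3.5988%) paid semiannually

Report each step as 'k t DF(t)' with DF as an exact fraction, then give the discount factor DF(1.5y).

1 1/2 199/200
2 1 1961/2000
3 3/2 4697/5000
4 2 2327/2500
DF(1.5y) = 4697/5000 ≈ 0.939400

step 1 [0.5y] swap r/2=1/199: DF=(1 − 1/199·(0))/(1+1/199) = 199/200 ≈ 0.995000
step 2 [1y] swap r/2=13/1317: DF=(1 − 13/1317·(0.995000))/(1+13/1317) = 1961/2000 ≈ 0.980500
step 3 [1.5y] zero: DF = P = 4697/5000 ≈ 0.939400
step 4 [2y] swap r/2=692/38457: DF=(1 − 692/38457·(0.995000+0.980500+0.939400))/(1+692/38457) = 2327/2500 ≈ 0.930800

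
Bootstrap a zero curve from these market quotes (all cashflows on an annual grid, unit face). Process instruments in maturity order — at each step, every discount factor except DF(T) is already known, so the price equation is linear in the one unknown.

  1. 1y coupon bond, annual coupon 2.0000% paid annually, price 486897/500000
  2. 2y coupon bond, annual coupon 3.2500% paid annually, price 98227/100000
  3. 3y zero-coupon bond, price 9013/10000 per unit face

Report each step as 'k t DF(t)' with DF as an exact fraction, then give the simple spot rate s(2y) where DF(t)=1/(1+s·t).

step 1 [1y] bond c/1=1/50: DF=(486897/500000 − 1/50·(0))/(1+1/50) = 9547/10000 ≈ 0.954700
step 2 [2y] bond c/1=13/400: DF=(98227/100000 − 13/400·(0.954700))/(1+13/400) = 9213/10000 ≈ 0.921300
step 3 [3y] zero: DF = P = 9013/10000 ≈ 0.901300

1 1 9547/10000
2 2 9213/10000
3 3 9013/10000
s(2y) = (1/(9213/10000) − 1)/(2) = 787/18426 ≈ 4.2711%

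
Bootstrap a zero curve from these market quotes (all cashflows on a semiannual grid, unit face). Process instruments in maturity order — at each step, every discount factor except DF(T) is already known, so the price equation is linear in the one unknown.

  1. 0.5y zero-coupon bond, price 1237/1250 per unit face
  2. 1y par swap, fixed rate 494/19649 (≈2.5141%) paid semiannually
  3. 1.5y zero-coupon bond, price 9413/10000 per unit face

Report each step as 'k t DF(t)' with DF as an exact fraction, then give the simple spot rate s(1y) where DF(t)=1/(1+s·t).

step 1 [0.5y] zero: DF = P = 1237/1250 ≈ 0.989600
step 2 [1y] swap r/2=247/19649: DF=(1 − 247/19649·(0.989600))/(1+247/19649) = 9753/10000 ≈ 0.975300
step 3 [1.5y] zero: DF = P = 9413/10000 ≈ 0.941300

1 1/2 1237/1250
2 1 9753/10000
3 3/2 9413/10000
s(1y) = (1/(9753/10000) − 1)/(1) = 247/9753 ≈ 2.5326%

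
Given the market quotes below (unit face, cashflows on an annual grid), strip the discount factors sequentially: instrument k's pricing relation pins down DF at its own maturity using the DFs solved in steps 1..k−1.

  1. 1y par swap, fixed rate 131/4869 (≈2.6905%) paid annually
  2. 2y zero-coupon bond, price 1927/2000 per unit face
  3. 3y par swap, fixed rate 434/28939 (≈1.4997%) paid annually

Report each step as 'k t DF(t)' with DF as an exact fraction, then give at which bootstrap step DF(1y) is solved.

1 1 4869/5000
2 2 1927/2000
3 3 4783/5000
DF(1y) is solved at step 1

step 1 [1y] swap r/1=131/4869: DF=(1 − 131/4869·(0))/(1+131/4869) = 4869/5000 ≈ 0.973800
step 2 [2y] zero: DF = P = 1927/2000 ≈ 0.963500
step 3 [3y] swap r/1=434/28939: DF=(1 − 434/28939·(0.973800+0.963500))/(1+434/28939) = 4783/5000 ≈ 0.956600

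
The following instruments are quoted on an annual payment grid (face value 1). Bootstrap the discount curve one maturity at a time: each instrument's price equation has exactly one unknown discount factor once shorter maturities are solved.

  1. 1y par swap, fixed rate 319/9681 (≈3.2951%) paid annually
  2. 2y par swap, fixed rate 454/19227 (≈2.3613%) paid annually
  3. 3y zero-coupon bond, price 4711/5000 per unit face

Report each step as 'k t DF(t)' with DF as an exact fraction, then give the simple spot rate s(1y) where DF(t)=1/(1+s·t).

step 1 [1y] swap r/1=319/9681: DF=(1 − 319/9681·(0))/(1+319/9681) = 9681/10000 ≈ 0.968100
step 2 [2y] swap r/1=454/19227: DF=(1 − 454/19227·(0.968100))/(1+454/19227) = 4773/5000 ≈ 0.954600
step 3 [3y] zero: DF = P = 4711/5000 ≈ 0.942200

1 1 9681/10000
2 2 4773/5000
3 3 4711/5000
s(1y) = (1/(9681/10000) − 1)/(1) = 319/9681 ≈ 3.2951%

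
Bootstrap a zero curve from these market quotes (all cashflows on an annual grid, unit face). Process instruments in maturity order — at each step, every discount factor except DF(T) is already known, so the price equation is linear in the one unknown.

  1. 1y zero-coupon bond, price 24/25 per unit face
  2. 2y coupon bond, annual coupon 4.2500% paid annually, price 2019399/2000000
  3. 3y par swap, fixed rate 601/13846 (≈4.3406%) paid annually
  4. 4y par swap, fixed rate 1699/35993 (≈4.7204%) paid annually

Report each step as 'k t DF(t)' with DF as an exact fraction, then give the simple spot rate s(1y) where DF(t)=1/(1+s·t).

step 1 [1y] zero: DF = P = 24/25 ≈ 0.960000
step 2 [2y] bond c/1=17/400: DF=(2019399/2000000 − 17/400·(0.960000))/(1+17/400) = 4647/5000 ≈ 0.929400
step 3 [3y] swap r/1=601/13846: DF=(1 − 601/13846·(0.960000+0.929400))/(1+601/13846) = 4399/5000 ≈ 0.879800
step 4 [4y] swap r/1=1699/35993: DF=(1 − 1699/35993·(0.960000+0.929400+0.879800))/(1+1699/35993) = 8301/10000 ≈ 0.830100

1 1 24/25
2 2 4647/5000
3 3 4399/5000
4 4 8301/10000
s(1y) = (1/(24/25) − 1)/(1) = 1/24 ≈ 4.1667%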